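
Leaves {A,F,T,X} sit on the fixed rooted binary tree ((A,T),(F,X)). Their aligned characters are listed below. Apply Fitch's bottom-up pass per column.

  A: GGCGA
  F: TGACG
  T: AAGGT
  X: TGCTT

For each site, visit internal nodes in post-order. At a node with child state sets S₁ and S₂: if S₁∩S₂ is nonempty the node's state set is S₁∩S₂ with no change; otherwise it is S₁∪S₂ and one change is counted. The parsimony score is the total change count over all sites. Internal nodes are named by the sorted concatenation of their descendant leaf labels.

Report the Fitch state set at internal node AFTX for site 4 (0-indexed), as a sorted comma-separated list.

T

site 0, node AT: A={G} ∪ T={A} → {A,G} (+1)
site 0, node FX: F={T} ∩ X={T} → {T} (+0)
site 0, node AFTX: AT={A,G} ∪ FX={T} → {A,G,T} (+1)
site 1, node AT: A={G} ∪ T={A} → {A,G} (+1)
site 1, node FX: F={G} ∩ X={G} → {G} (+0)
site 1, node AFTX: AT={A,G} ∩ FX={G} → {G} (+0)
site 2, node AT: A={C} ∪ T={G} → {C,G} (+1)
site 2, node FX: F={A} ∪ X={C} → {A,C} (+1)
site 2, node AFTX: AT={C,G} ∩ FX={A,C} → {C} (+0)
site 3, node AT: A={G} ∩ T={G} → {G} (+0)
site 3, node FX: F={C} ∪ X={T} → {C,T} (+1)
site 3, node AFTX: AT={G} ∪ FX={C,T} → {C,G,T} (+1)
site 4, node AT: A={A} ∪ T={T} → {A,T} (+1)
site 4, node FX: F={G} ∪ X={T} → {G,T} (+1)
site 4, node AFTX: AT={A,T} ∩ FX={G,T} → {T} (+0)
per-site changes: [2, 1, 2, 2, 2]; total = 9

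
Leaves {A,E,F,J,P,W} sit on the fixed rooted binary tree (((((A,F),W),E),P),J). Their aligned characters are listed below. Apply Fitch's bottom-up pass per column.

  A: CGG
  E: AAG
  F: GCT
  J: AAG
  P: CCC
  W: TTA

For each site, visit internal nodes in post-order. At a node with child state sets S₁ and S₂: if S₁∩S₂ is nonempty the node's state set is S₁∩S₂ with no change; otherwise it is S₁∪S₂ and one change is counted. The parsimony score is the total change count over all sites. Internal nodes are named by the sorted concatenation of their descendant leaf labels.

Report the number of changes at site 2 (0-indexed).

3

AF@0: {C} ∪ {G} = {C,G} (union, +1)
AFW@0: {C,G} ∪ {T} = {C,G,T} (union, +1)
AEFW@0: {C,G,T} ∪ {A} = {A,C,G,T} (union, +1)
AEFPW@0: {A,C,G,T} ∩ {C} = {C} (intersection, +0)
AEFJPW@0: {C} ∪ {A} = {A,C} (union, +1)
AF@1: {G} ∪ {C} = {C,G} (union, +1)
AFW@1: {C,G} ∪ {T} = {C,G,T} (union, +1)
AEFW@1: {C,G,T} ∪ {A} = {A,C,G,T} (union, +1)
AEFPW@1: {A,C,G,T} ∩ {C} = {C} (intersection, +0)
AEFJPW@1: {C} ∪ {A} = {A,C} (union, +1)
AF@2: {G} ∪ {T} = {G,T} (union, +1)
AFW@2: {G,T} ∪ {A} = {A,G,T} (union, +1)
AEFW@2: {A,G,T} ∩ {G} = {G} (intersection, +0)
AEFPW@2: {G} ∪ {C} = {C,G} (union, +1)
AEFJPW@2: {C,G} ∩ {G} = {G} (intersection, +0)
per-site changes: [4, 4, 3]; total = 11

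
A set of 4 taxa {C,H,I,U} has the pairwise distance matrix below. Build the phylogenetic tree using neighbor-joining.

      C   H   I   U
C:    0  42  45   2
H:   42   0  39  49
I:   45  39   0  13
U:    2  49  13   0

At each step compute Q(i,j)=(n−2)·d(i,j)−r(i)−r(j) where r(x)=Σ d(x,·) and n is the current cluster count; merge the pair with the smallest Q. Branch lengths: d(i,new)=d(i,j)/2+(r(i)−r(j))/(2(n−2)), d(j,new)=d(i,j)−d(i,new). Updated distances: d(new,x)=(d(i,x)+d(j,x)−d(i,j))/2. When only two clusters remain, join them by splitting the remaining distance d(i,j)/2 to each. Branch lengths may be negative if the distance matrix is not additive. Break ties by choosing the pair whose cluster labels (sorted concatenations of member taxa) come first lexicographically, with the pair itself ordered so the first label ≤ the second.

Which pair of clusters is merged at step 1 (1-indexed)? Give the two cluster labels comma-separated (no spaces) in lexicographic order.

step 1: merge (C,U) at d=2, Q=-149; branch lengths C→29/4, U→-21/4; new cluster CU
  updated: d(CU,H)=89/2, d(CU,I)=28
step 2: merge (CU,H) at d=89/2, Q=-223/2; branch lengths CU→67/4, H→111/4; new cluster CHU
  updated: d(CHU,I)=45/4
step 3: merge (CHU,I) at d=45/4; branch lengths CHU→45/8, I→45/8; new cluster CHIU
final tree: (((C:29/4,U:-21/4):67/4,H:111/4):45/8,I:45/8)
total length: 231/4

C,U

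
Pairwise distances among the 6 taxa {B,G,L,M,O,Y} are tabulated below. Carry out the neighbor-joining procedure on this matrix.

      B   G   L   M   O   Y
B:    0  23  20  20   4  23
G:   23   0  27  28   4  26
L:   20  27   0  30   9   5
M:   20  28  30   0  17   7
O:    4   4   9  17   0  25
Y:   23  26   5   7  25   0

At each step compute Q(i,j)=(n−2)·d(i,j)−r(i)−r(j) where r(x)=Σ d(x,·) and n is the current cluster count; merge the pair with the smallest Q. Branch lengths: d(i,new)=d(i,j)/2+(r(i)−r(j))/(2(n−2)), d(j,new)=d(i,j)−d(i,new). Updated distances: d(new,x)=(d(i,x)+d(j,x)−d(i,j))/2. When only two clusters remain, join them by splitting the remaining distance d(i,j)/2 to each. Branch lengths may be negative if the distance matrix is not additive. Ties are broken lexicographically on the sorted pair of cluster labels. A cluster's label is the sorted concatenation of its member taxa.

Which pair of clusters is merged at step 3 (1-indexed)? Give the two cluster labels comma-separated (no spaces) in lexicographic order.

step 1: merge (M,Y) at d=7, Q=-160; branch lengths M→11/2, Y→3/2; new cluster MY
  updated: d(B,MY)=18, d(G,MY)=47/2, d(L,MY)=14, d(MY,O)=35/2
step 2: merge (L,MY) at d=14, Q=-101; branch lengths L→13/2, MY→15/2; new cluster LMY
  updated: d(B,LMY)=12, d(G,LMY)=73/4, d(LMY,O)=25/4
step 3: merge (B,LMY) at d=12, Q=-103/2; branch lengths B→53/8, LMY→43/8; new cluster BLMY
  updated: d(BLMY,G)=117/8, d(BLMY,O)=-7/8
step 4: merge (BLMY,G) at d=117/8, Q=-71/4; branch lengths BLMY→39/8, G→39/4; new cluster BGLMY
  updated: d(BGLMY,O)=-23/4
step 5: merge (BGLMY,O) at d=-23/4; branch lengths BGLMY→-23/8, O→-23/8; new cluster BGLMOY
final tree: (((B:53/8,(L:13/2,(M:11/2,Y:3/2):15/2):43/8):39/8,G:39/4):-23/8,O:-23/8)
total length: 335/8

B,LMY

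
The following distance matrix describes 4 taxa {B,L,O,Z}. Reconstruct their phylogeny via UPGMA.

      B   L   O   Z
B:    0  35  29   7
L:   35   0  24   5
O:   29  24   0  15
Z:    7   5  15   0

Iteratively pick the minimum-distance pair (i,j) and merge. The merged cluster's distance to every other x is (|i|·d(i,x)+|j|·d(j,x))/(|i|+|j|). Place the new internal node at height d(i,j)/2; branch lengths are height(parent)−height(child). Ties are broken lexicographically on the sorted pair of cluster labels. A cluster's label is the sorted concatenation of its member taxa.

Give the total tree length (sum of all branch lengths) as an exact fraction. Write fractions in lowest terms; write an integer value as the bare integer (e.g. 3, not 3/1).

iteration 1: select L,Z (d=5); attach at lengths (5/2, 5/2); label the merged cluster LZ
  updated: d(B,LZ)=21, d(LZ,O)=39/2
iteration 2: select LZ,O (d=39/2); attach at lengths (29/4, 39/4); label the merged cluster LOZ
  updated: d(B,LOZ)=71/3
iteration 3: select B,LOZ (d=71/3); attach at lengths (71/6, 25/12); label the merged cluster BLOZ
final tree: (B:71/6,((L:5/2,Z:5/2):29/4,O:39/4):25/12)
total length: 431/12

431/12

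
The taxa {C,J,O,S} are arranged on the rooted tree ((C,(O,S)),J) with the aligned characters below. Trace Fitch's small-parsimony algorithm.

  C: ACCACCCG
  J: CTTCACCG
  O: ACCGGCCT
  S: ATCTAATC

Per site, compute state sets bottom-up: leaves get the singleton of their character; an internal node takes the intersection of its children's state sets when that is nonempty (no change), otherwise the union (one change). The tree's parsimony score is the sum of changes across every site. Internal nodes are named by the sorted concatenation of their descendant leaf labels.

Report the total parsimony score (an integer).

site 0, node OS: O={A} ∩ S={A} → {A} (+0)
site 0, node COS: C={A} ∩ OS={A} → {A} (+0)
site 0, node CJOS: COS={A} ∪ J={C} → {A,C} (+1)
site 1, node OS: O={C} ∪ S={T} → {C,T} (+1)
site 1, node COS: C={C} ∩ OS={C,T} → {C} (+0)
site 1, node CJOS: COS={C} ∪ J={T} → {C,T} (+1)
site 2, node OS: O={C} ∩ S={C} → {C} (+0)
site 2, node COS: C={C} ∩ OS={C} → {C} (+0)
site 2, node CJOS: COS={C} ∪ J={T} → {C,T} (+1)
site 3, node OS: O={G} ∪ S={T} → {G,T} (+1)
site 3, node COS: C={A} ∪ OS={G,T} → {A,G,T} (+1)
site 3, node CJOS: COS={A,G,T} ∪ J={C} → {A,C,G,T} (+1)
site 4, node OS: O={G} ∪ S={A} → {A,G} (+1)
site 4, node COS: C={C} ∪ OS={A,G} → {A,C,G} (+1)
site 4, node CJOS: COS={A,C,G} ∩ J={A} → {A} (+0)
site 5, node OS: O={C} ∪ S={A} → {A,C} (+1)
site 5, node COS: C={C} ∩ OS={A,C} → {C} (+0)
site 5, node CJOS: COS={C} ∩ J={C} → {C} (+0)
site 6, node OS: O={C} ∪ S={T} → {C,T} (+1)
site 6, node COS: C={C} ∩ OS={C,T} → {C} (+0)
site 6, node CJOS: COS={C} ∩ J={C} → {C} (+0)
site 7, node OS: O={T} ∪ S={C} → {C,T} (+1)
site 7, node COS: C={G} ∪ OS={C,T} → {C,G,T} (+1)
site 7, node CJOS: COS={C,G,T} ∩ J={G} → {G} (+0)
per-site changes: [1, 2, 1, 3, 2, 1, 1, 2]; total = 13

13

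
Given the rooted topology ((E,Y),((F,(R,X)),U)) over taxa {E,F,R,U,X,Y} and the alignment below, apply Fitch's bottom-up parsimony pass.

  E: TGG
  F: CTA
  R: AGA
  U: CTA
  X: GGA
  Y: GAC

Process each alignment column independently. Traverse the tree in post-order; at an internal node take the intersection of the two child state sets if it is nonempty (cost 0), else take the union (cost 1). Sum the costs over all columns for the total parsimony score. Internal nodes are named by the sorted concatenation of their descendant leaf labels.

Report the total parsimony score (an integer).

9

[col 0] EY: children E:{T}, Y:{G} ∪→ {G,T}; cost 1
[col 0] RX: children R:{A}, X:{G} ∪→ {A,G}; cost 1
[col 0] FRX: children F:{C}, RX:{A,G} ∪→ {A,C,G}; cost 1
[col 0] FRUX: children FRX:{A,C,G}, U:{C} ∩→ {C}; cost 0
[col 0] EFRUXY: children EY:{G,T}, FRUX:{C} ∪→ {C,G,T}; cost 1
[col 1] EY: children E:{G}, Y:{A} ∪→ {A,G}; cost 1
[col 1] RX: children R:{G}, X:{G} ∩→ {G}; cost 0
[col 1] FRX: children F:{T}, RX:{G} ∪→ {G,T}; cost 1
[col 1] FRUX: children FRX:{G,T}, U:{T} ∩→ {T}; cost 0
[col 1] EFRUXY: children EY:{A,G}, FRUX:{T} ∪→ {A,G,T}; cost 1
[col 2] EY: children E:{G}, Y:{C} ∪→ {C,G}; cost 1
[col 2] RX: children R:{A}, X:{A} ∩→ {A}; cost 0
[col 2] FRX: children F:{A}, RX:{A} ∩→ {A}; cost 0
[col 2] FRUX: children FRX:{A}, U:{A} ∩→ {A}; cost 0
[col 2] EFRUXY: children EY:{C,G}, FRUX:{A} ∪→ {A,C,G}; cost 1
per-site changes: [4, 3, 2]; total = 9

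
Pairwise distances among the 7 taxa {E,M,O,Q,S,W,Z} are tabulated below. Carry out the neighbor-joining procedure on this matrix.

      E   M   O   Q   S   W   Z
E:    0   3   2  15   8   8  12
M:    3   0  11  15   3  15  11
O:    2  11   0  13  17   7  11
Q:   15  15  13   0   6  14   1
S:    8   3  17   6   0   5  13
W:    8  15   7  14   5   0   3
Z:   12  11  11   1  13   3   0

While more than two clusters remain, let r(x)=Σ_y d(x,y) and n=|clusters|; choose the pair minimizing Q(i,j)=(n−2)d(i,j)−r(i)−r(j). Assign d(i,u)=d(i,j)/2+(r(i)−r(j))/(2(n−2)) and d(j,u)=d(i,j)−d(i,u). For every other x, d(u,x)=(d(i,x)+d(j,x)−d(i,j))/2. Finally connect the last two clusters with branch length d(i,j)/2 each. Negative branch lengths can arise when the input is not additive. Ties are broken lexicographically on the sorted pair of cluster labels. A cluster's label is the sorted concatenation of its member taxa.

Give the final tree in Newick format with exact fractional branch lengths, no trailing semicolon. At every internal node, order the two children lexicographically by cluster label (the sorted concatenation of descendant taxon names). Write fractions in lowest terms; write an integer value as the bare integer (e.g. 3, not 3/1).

((((E:-13/16,O:45/16):29/8,(M:17/6,S:1/6):29/8):5/4,(Q:9/5,Z:-4/5):43/8):21/16,W:21/16)

iteration 1: select Q,Z (d=1, Q=-110); attach at lengths (9/5, -4/5); label the merged cluster QZ
  updated: d(E,QZ)=13, d(M,QZ)=25/2, d(O,QZ)=23/2, d(QZ,S)=9, d(QZ,W)=8
iteration 2: select E,O (d=2, Q=-149/2); attach at lengths (-13/16, 45/16); label the merged cluster EO
  updated: d(EO,M)=6, d(EO,QZ)=45/4, d(EO,S)=23/2, d(EO,W)=13/2
iteration 3: select M,S (d=3, Q=-56); attach at lengths (17/6, 1/6); label the merged cluster MS
  updated: d(EO,MS)=29/4, d(MS,QZ)=37/4, d(MS,W)=17/2
iteration 4: select EO,MS (d=29/4, Q=-71/2); attach at lengths (29/8, 29/8); label the merged cluster EMOS
  updated: d(EMOS,QZ)=53/8, d(EMOS,W)=31/8
iteration 5: select EMOS,QZ (d=53/8, Q=-37/2); attach at lengths (5/4, 43/8); label the merged cluster EMOQSZ
  updated: d(EMOQSZ,W)=21/8
iteration 6: select EMOQSZ,W (d=21/8); attach at lengths (21/16, 21/16); label the merged cluster EMOQSWZ
final tree: ((((E:-13/16,O:45/16):29/8,(M:17/6,S:1/6):29/8):5/4,(Q:9/5,Z:-4/5):43/8):21/16,W:21/16)
total length: 45/2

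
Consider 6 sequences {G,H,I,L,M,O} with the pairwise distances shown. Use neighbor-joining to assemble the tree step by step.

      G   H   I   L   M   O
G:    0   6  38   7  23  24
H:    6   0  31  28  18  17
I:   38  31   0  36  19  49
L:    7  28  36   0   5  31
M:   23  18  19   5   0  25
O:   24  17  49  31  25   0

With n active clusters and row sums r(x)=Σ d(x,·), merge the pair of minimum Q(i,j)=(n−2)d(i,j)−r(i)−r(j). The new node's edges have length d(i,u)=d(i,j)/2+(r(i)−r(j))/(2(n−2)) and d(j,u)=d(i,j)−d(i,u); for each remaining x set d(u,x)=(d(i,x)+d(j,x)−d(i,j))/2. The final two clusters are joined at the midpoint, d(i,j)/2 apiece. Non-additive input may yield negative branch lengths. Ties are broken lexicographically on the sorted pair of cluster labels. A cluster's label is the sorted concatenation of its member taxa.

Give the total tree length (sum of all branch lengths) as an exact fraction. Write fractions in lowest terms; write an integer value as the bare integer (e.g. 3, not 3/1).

963/16

iteration 1: select I,M (d=19, Q=-187); attach at lengths (159/8, -7/8); label the merged cluster IM
  updated: d(G,IM)=21, d(H,IM)=15, d(IM,L)=11, d(IM,O)=55/2
iteration 2: select IM,L (d=11, Q=-237/2); attach at lengths (61/12, 71/12); label the merged cluster ILM
  updated: d(G,ILM)=17/2, d(H,ILM)=16, d(ILM,O)=95/4
iteration 3: select G,ILM (d=17/2, Q=-279/4); attach at lengths (29/16, 107/16); label the merged cluster GILM
  updated: d(GILM,H)=27/4, d(GILM,O)=157/8
iteration 4: select GILM,H (d=27/4, Q=-347/8); attach at lengths (75/16, 33/16); label the merged cluster GHILM
  updated: d(GHILM,O)=239/16
iteration 5: select GHILM,O (d=239/16); attach at lengths (239/32, 239/32); label the merged cluster GHILMO
final tree: (((G:29/16,((I:159/8,M:-7/8):61/12,L:71/12):107/16):75/16,H:33/16):239/32,O:239/32)
total length: 963/16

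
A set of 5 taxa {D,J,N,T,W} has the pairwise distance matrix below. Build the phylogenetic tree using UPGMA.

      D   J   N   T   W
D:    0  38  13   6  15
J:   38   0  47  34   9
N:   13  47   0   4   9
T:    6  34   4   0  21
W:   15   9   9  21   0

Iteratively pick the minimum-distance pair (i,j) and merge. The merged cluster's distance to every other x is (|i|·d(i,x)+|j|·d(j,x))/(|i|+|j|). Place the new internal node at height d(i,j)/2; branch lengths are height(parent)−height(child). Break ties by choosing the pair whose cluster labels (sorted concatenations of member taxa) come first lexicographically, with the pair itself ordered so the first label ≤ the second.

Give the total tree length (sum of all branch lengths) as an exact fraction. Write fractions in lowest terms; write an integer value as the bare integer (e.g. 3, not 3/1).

iteration 1: select N,T (d=4); attach at lengths (2, 2); label the merged cluster NT
  updated: d(D,NT)=19/2, d(J,NT)=81/2, d(NT,W)=15
iteration 2: select J,W (d=9); attach at lengths (9/2, 9/2); label the merged cluster JW
  updated: d(D,JW)=53/2, d(JW,NT)=111/4
iteration 3: select D,NT (d=19/2); attach at lengths (19/4, 11/4); label the merged cluster DNT
  updated: d(DNT,JW)=82/3
iteration 4: select DNT,JW (d=82/3); attach at lengths (107/12, 55/6); label the merged cluster DJNTW
final tree: ((D:19/4,(N:2,T:2):11/4):107/12,(J:9/2,W:9/2):55/6)
total length: 463/12

463/12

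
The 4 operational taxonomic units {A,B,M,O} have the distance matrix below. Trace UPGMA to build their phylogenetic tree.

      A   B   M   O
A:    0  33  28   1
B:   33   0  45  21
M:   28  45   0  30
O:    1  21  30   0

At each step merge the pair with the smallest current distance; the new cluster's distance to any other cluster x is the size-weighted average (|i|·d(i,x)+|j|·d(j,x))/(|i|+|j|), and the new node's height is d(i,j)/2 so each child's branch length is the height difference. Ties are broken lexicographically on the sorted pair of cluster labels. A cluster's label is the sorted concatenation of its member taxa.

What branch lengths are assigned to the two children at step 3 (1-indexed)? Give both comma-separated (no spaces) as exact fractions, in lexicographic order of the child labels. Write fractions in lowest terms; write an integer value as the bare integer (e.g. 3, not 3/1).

11/3,103/6

1. join A+O (d=1) ⇒ AO; edges |A|=1/2, |O|=1/2
  updated: d(AO,B)=27, d(AO,M)=29
2. join AO+B (d=27) ⇒ ABO; edges |AO|=13, |B|=27/2
  updated: d(ABO,M)=103/3
3. join ABO+M (d=103/3) ⇒ ABMO; edges |ABO|=11/3, |M|=103/6
final tree: (((A:1/2,O:1/2):13,B:27/2):11/3,M:103/6)
total length: 145/3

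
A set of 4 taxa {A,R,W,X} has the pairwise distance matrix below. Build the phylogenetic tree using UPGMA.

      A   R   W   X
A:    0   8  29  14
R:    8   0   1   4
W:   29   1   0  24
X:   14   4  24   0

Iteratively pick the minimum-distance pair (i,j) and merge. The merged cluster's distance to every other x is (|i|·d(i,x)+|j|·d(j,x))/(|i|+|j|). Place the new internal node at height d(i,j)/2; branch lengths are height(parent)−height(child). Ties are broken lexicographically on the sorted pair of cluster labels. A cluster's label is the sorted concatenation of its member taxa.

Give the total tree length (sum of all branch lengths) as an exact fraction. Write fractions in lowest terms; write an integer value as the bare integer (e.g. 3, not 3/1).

95/4

1. join R+W (d=1) ⇒ RW; edges |R|=1/2, |W|=1/2
  updated: d(A,RW)=37/2, d(RW,X)=14
2. join A+X (d=14) ⇒ AX; edges |A|=7, |X|=7
  updated: d(AX,RW)=65/4
3. join AX+RW (d=65/4) ⇒ ARWX; edges |AX|=9/8, |RW|=61/8
final tree: ((A:7,X:7):9/8,(R:1/2,W:1/2):61/8)
total length: 95/4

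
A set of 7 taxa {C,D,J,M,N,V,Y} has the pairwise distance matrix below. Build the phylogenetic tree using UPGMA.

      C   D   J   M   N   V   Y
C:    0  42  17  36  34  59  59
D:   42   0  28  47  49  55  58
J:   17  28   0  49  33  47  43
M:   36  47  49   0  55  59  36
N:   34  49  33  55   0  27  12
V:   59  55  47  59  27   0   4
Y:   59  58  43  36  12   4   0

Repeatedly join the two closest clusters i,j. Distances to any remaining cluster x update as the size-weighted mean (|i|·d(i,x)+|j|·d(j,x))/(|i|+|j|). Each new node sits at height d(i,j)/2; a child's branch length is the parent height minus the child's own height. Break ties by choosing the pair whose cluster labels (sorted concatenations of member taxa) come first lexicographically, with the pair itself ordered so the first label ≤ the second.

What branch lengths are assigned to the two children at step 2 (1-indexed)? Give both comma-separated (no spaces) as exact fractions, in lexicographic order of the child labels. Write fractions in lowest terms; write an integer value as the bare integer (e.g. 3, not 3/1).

17/2,17/2

iteration 1: select V,Y (d=4); attach at lengths (2, 2); label the merged cluster VY
  updated: d(C,VY)=59, d(D,VY)=113/2, d(J,VY)=45, d(M,VY)=95/2, d(N,VY)=39/2
iteration 2: select C,J (d=17); attach at lengths (17/2, 17/2); label the merged cluster CJ
  updated: d(CJ,D)=35, d(CJ,M)=85/2, d(CJ,N)=67/2, d(CJ,VY)=52
iteration 3: select N,VY (d=39/2); attach at lengths (39/4, 31/4); label the merged cluster NVY
  updated: d(CJ,NVY)=275/6, d(D,NVY)=54, d(M,NVY)=50
iteration 4: select CJ,D (d=35); attach at lengths (9, 35/2); label the merged cluster CDJ
  updated: d(CDJ,M)=44, d(CDJ,NVY)=437/9
iteration 5: select CDJ,M (d=44); attach at lengths (9/2, 22); label the merged cluster CDJM
  updated: d(CDJM,NVY)=587/12
iteration 6: select CDJM,NVY (d=587/12); attach at lengths (59/24, 353/24); label the merged cluster CDJMNVY
final tree: ((((C:17/2,J:17/2):9,D:35/2):9/2,M:22):59/24,(N:39/4,(V:2,Y:2):31/4):353/24)
total length: 326/3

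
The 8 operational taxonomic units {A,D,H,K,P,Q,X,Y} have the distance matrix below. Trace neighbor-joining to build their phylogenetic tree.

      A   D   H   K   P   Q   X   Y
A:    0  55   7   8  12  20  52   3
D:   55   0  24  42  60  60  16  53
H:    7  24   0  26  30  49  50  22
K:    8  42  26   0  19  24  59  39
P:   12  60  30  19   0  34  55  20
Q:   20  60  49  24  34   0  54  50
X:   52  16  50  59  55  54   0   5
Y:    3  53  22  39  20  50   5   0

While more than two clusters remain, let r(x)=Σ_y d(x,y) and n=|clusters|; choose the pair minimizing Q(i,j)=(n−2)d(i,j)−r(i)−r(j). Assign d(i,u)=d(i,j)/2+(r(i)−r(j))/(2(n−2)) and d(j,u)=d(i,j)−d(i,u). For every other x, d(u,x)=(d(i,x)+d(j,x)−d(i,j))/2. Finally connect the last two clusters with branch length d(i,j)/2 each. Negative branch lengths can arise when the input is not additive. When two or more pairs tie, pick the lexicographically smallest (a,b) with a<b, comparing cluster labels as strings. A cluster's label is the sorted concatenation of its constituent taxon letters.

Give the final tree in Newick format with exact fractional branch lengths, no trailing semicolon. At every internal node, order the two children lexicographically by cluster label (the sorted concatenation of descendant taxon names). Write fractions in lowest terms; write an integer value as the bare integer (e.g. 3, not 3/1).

iteration 1: select D,X (d=16, Q=-505); attach at lengths (115/12, 77/12); label the merged cluster DX
  updated: d(A,DX)=91/2, d(DX,H)=29, d(DX,K)=85/2, d(DX,P)=99/2, d(DX,Q)=49, d(DX,Y)=21
iteration 2: select DX,Y (d=21, Q=-573/2); attach at lengths (373/20, 47/20); label the merged cluster DXY
  updated: d(A,DXY)=55/4, d(DXY,H)=15, d(DXY,K)=121/4, d(DXY,P)=97/4, d(DXY,Q)=39
iteration 3: select DXY,H (d=15, Q=-757/4); attach at lengths (221/32, 259/32); label the merged cluster DHXY
  updated: d(A,DHXY)=23/8, d(DHXY,K)=165/8, d(DHXY,P)=157/8, d(DHXY,Q)=73/2
iteration 4: select K,Q (d=24, Q=-913/8); attach at lengths (233/48, 919/48); label the merged cluster KQ
  updated: d(A,KQ)=2, d(DHXY,KQ)=265/16, d(KQ,P)=29/2
iteration 5: select A,DHXY (d=23/8, Q=-803/16); attach at lengths (-263/64, 447/64); label the merged cluster ADHXY
  updated: d(ADHXY,KQ)=251/32, d(ADHXY,P)=115/8
iteration 6: select ADHXY,KQ (d=251/32, Q=-1175/32); attach at lengths (247/64, 255/64); label the merged cluster ADHKQXY
  updated: d(ADHKQXY,P)=673/64
iteration 7: select ADHKQXY,P (d=673/64); attach at lengths (673/128, 673/128); label the merged cluster ADHKPQXY
final tree: (((A:-263/64,(((D:115/12,X:77/12):373/20,Y:47/20):221/32,H:259/32):447/64):247/64,(K:233/48,Q:919/48):255/64):673/128,P:673/128)
total length: 6223/64

(((A:-263/64,(((D:115/12,X:77/12):373/20,Y:47/20):221/32,H:259/32):447/64):247/64,(K:233/48,Q:919/48):255/64):673/128,P:673/128)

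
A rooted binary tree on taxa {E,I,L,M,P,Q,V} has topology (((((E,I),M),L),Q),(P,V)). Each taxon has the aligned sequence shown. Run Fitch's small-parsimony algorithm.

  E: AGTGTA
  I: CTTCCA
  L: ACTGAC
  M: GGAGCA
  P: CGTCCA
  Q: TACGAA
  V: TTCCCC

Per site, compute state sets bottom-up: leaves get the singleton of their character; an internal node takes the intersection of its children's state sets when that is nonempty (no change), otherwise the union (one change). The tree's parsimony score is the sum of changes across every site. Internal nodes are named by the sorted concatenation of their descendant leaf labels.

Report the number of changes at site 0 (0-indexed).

4

[col 0] EI: children E:{A}, I:{C} ∪→ {A,C}; cost 1
[col 0] EIM: children EI:{A,C}, M:{G} ∪→ {A,C,G}; cost 1
[col 0] EILM: children EIM:{A,C,G}, L:{A} ∩→ {A}; cost 0
[col 0] EILMQ: children EILM:{A}, Q:{T} ∪→ {A,T}; cost 1
[col 0] PV: children P:{C}, V:{T} ∪→ {C,T}; cost 1
[col 0] EILMPQV: children EILMQ:{A,T}, PV:{C,T} ∩→ {T}; cost 0
[col 1] EI: children E:{G}, I:{T} ∪→ {G,T}; cost 1
[col 1] EIM: children EI:{G,T}, M:{G} ∩→ {G}; cost 0
[col 1] EILM: children EIM:{G}, L:{C} ∪→ {C,G}; cost 1
[col 1] EILMQ: children EILM:{C,G}, Q:{A} ∪→ {A,C,G}; cost 1
[col 1] PV: children P:{G}, V:{T} ∪→ {G,T}; cost 1
[col 1] EILMPQV: children EILMQ:{A,C,G}, PV:{G,T} ∩→ {G}; cost 0
[col 2] EI: children E:{T}, I:{T} ∩→ {T}; cost 0
[col 2] EIM: children EI:{T}, M:{A} ∪→ {A,T}; cost 1
[col 2] EILM: children EIM:{A,T}, L:{T} ∩→ {T}; cost 0
[col 2] EILMQ: children EILM:{T}, Q:{C} ∪→ {C,T}; cost 1
[col 2] PV: children P:{T}, V:{C} ∪→ {C,T}; cost 1
[col 2] EILMPQV: children EILMQ:{C,T}, PV:{C,T} ∩→ {C,T}; cost 0
[col 3] EI: children E:{G}, I:{C} ∪→ {C,G}; cost 1
[col 3] EIM: children EI:{C,G}, M:{G} ∩→ {G}; cost 0
[col 3] EILM: children EIM:{G}, L:{G} ∩→ {G}; cost 0
[col 3] EILMQ: children EILM:{G}, Q:{G} ∩→ {G}; cost 0
[col 3] PV: children P:{C}, V:{C} ∩→ {C}; cost 0
[col 3] EILMPQV: children EILMQ:{G}, PV:{C} ∪→ {C,G}; cost 1
[col 4] EI: children E:{T}, I:{C} ∪→ {C,T}; cost 1
[col 4] EIM: children EI:{C,T}, M:{C} ∩→ {C}; cost 0
[col 4] EILM: children EIM:{C}, L:{A} ∪→ {A,C}; cost 1
[col 4] EILMQ: children EILM:{A,C}, Q:{A} ∩→ {A}; cost 0
[col 4] PV: children P:{C}, V:{C} ∩→ {C}; cost 0
[col 4] EILMPQV: children EILMQ:{A}, PV:{C} ∪→ {A,C}; cost 1
[col 5] EI: children E:{A}, I:{A} ∩→ {A}; cost 0
[col 5] EIM: children EI:{A}, M:{A} ∩→ {A}; cost 0
[col 5] EILM: children EIM:{A}, L:{C} ∪→ {A,C}; cost 1
[col 5] EILMQ: children EILM:{A,C}, Q:{A} ∩→ {A}; cost 0
[col 5] PV: children P:{A}, V:{C} ∪→ {A,C}; cost 1
[col 5] EILMPQV: children EILMQ:{A}, PV:{A,C} ∩→ {A}; cost 0
per-site changes: [4, 4, 3, 2, 3, 2]; total = 18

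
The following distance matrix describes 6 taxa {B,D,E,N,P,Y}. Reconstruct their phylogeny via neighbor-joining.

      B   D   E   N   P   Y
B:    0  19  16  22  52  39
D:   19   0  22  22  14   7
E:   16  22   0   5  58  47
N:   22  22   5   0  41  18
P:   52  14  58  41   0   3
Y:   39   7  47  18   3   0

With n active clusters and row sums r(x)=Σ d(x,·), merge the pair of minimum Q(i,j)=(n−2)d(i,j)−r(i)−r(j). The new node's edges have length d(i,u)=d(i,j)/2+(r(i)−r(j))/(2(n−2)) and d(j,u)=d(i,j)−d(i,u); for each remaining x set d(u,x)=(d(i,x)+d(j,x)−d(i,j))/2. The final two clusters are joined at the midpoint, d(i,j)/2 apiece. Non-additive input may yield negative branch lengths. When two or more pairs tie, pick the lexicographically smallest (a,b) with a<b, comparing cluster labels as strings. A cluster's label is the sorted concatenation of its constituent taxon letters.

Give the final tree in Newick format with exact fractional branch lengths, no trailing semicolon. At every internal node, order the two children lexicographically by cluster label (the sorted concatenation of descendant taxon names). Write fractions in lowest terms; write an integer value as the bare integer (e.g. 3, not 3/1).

step 1: merge (P,Y) at d=3, Q=-270; branch lengths P→33/4, Y→-21/4; new cluster PY
  updated: d(B,PY)=44, d(D,PY)=9, d(E,PY)=51, d(N,PY)=28
step 2: merge (D,PY) at d=9, Q=-177; branch lengths D→-11/2, PY→29/2; new cluster DPY
  updated: d(B,DPY)=27, d(DPY,E)=32, d(DPY,N)=41/2
step 3: merge (B,DPY) at d=27, Q=-181/2; branch lengths B→79/8, DPY→137/8; new cluster BDPY
  updated: d(BDPY,E)=21/2, d(BDPY,N)=31/4
step 4: merge (BDPY,E) at d=21/2, Q=-93/4; branch lengths BDPY→53/8, E→31/8; new cluster BDEPY
  updated: d(BDEPY,N)=9/8
step 5: merge (BDEPY,N) at d=9/8; branch lengths BDEPY→9/16, N→9/16; new cluster BDENPY
final tree: (((B:79/8,(D:-11/2,(P:33/4,Y:-21/4):29/2):137/8):53/8,E:31/8):9/16,N:9/16)
total length: 405/8

(((B:79/8,(D:-11/2,(P:33/4,Y:-21/4):29/2):137/8):53/8,E:31/8):9/16,N:9/16)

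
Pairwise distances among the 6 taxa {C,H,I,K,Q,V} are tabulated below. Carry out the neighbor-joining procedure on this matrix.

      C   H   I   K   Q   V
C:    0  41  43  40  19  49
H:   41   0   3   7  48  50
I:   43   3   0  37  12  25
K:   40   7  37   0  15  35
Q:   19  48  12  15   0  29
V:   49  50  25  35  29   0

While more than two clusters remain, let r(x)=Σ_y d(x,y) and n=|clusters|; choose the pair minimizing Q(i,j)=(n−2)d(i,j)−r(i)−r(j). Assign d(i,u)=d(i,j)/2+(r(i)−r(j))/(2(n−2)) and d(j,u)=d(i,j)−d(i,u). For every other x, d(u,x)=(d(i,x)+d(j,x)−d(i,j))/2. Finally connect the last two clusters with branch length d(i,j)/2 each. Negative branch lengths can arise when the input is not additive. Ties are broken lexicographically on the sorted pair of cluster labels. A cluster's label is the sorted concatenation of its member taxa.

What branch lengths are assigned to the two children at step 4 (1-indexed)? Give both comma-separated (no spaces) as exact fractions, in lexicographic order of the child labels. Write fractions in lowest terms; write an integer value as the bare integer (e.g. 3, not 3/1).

7/2,49/4

1. join H+I (d=3, Q=-257) ⇒ HI; edges |H|=41/8, |I|=-17/8
  updated: d(C,HI)=81/2, d(HI,K)=41/2, d(HI,Q)=57/2, d(HI,V)=36
2. join C+Q (d=19, Q=-183) ⇒ CQ; edges |C|=19, |Q|=0
  updated: d(CQ,HI)=25, d(CQ,K)=18, d(CQ,V)=59/2
3. join CQ+V (d=59/2, Q=-114) ⇒ CQV; edges |CQ|=31/4, |V|=87/4
  updated: d(CQV,HI)=63/4, d(CQV,K)=47/4
4. join CQV+HI (d=63/4, Q=-48) ⇒ CHIQV; edges |CQV|=7/2, |HI|=49/4
  updated: d(CHIQV,K)=33/4
5. join CHIQV+K (d=33/4) ⇒ CHIKQV; edges |CHIQV|=33/8, |K|=33/8
final tree: ((((C:19,Q:0):31/4,V:87/4):7/2,(H:41/8,I:-17/8):49/4):33/8,K:33/8)
total length: 151/2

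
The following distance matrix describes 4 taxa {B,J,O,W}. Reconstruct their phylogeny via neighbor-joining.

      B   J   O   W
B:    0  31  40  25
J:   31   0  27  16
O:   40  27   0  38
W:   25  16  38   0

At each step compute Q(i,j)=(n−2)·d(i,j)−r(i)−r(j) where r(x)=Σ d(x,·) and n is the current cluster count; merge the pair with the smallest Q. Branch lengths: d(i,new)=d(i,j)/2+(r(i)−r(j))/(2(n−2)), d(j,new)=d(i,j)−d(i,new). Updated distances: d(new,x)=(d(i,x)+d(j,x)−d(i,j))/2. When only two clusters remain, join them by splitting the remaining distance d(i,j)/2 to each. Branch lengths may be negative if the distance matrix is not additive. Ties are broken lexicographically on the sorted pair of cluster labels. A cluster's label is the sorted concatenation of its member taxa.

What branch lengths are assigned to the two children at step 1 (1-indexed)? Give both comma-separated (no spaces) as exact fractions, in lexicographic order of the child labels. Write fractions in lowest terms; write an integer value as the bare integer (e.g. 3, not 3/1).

67/4,33/4

iteration 1: select B,W (d=25, Q=-125); attach at lengths (67/4, 33/4); label the merged cluster BW
  updated: d(BW,J)=11, d(BW,O)=53/2
iteration 2: select BW,J (d=11, Q=-129/2); attach at lengths (21/4, 23/4); label the merged cluster BJW
  updated: d(BJW,O)=85/4
iteration 3: select BJW,O (d=85/4); attach at lengths (85/8, 85/8); label the merged cluster BJOW
final tree: (((B:67/4,W:33/4):21/4,J:23/4):85/8,O:85/8)
total length: 229/4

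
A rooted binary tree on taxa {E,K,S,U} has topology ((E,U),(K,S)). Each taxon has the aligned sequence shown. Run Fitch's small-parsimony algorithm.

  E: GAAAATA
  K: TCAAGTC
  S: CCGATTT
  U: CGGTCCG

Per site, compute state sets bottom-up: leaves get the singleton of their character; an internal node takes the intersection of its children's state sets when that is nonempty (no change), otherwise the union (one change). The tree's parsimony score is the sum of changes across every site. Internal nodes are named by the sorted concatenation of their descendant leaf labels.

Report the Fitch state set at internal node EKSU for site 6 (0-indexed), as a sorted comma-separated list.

A,C,G,T

[col 0] EU: children E:{G}, U:{C} ∪→ {C,G}; cost 1
[col 0] KS: children K:{T}, S:{C} ∪→ {C,T}; cost 1
[col 0] EKSU: children EU:{C,G}, KS:{C,T} ∩→ {C}; cost 0
[col 1] EU: children E:{A}, U:{G} ∪→ {A,G}; cost 1
[col 1] KS: children K:{C}, S:{C} ∩→ {C}; cost 0
[col 1] EKSU: children EU:{A,G}, KS:{C} ∪→ {A,C,G}; cost 1
[col 2] EU: children E:{A}, U:{G} ∪→ {A,G}; cost 1
[col 2] KS: children K:{A}, S:{G} ∪→ {A,G}; cost 1
[col 2] EKSU: children EU:{A,G}, KS:{A,G} ∩→ {A,G}; cost 0
[col 3] EU: children E:{A}, U:{T} ∪→ {A,T}; cost 1
[col 3] KS: children K:{A}, S:{A} ∩→ {A}; cost 0
[col 3] EKSU: children EU:{A,T}, KS:{A} ∩→ {A}; cost 0
[col 4] EU: children E:{A}, U:{C} ∪→ {A,C}; cost 1
[col 4] KS: children K:{G}, S:{T} ∪→ {G,T}; cost 1
[col 4] EKSU: children EU:{A,C}, KS:{G,T} ∪→ {A,C,G,T}; cost 1
[col 5] EU: children E:{T}, U:{C} ∪→ {C,T}; cost 1
[col 5] KS: children K:{T}, S:{T} ∩→ {T}; cost 0
[col 5] EKSU: children EU:{C,T}, KS:{T} ∩→ {T}; cost 0
[col 6] EU: children E:{A}, U:{G} ∪→ {A,G}; cost 1
[col 6] KS: children K:{C}, S:{T} ∪→ {C,T}; cost 1
[col 6] EKSU: children EU:{A,G}, KS:{C,T} ∪→ {A,C,G,T}; cost 1
per-site changes: [2, 2, 2, 1, 3, 1, 3]; total = 14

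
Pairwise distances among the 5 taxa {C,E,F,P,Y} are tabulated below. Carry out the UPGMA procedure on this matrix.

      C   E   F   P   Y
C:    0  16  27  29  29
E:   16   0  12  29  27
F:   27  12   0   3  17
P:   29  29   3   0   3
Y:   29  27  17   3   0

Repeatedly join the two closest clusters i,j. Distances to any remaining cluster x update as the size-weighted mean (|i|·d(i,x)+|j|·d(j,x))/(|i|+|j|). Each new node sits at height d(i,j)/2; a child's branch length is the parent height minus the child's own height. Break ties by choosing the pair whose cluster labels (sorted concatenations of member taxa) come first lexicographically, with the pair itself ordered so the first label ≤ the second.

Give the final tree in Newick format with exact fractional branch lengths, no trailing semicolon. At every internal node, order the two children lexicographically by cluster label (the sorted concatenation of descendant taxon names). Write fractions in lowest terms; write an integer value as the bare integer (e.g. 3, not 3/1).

iteration 1: select F,P (d=3); attach at lengths (3/2, 3/2); label the merged cluster FP
  updated: d(C,FP)=28, d(E,FP)=41/2, d(FP,Y)=10
iteration 2: select FP,Y (d=10); attach at lengths (7/2, 5); label the merged cluster FPY
  updated: d(C,FPY)=85/3, d(E,FPY)=68/3
iteration 3: select C,E (d=16); attach at lengths (8, 8); label the merged cluster CE
  updated: d(CE,FPY)=51/2
iteration 4: select CE,FPY (d=51/2); attach at lengths (19/4, 31/4); label the merged cluster CEFPY
final tree: ((C:8,E:8):19/4,((F:3/2,P:3/2):7/2,Y:5):31/4)
total length: 40

((C:8,E:8):19/4,((F:3/2,P:3/2):7/2,Y:5):31/4)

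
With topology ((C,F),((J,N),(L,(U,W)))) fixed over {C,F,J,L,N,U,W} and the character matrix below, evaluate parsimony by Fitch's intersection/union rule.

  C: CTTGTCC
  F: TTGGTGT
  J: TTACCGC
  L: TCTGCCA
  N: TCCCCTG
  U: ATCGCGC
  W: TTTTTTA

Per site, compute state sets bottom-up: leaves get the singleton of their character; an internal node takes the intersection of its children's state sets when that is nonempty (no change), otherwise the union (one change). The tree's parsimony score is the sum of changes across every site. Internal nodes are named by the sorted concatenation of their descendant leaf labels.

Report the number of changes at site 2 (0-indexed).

site 0, node CF: C={C} ∪ F={T} → {C,T} (+1)
site 0, node JN: J={T} ∩ N={T} → {T} (+0)
site 0, node UW: U={A} ∪ W={T} → {A,T} (+1)
site 0, node LUW: L={T} ∩ UW={A,T} → {T} (+0)
site 0, node JLNUW: JN={T} ∩ LUW={T} → {T} (+0)
site 0, node CFJLNUW: CF={C,T} ∩ JLNUW={T} → {T} (+0)
site 1, node CF: C={T} ∩ F={T} → {T} (+0)
site 1, node JN: J={T} ∪ N={C} → {C,T} (+1)
site 1, node UW: U={T} ∩ W={T} → {T} (+0)
site 1, node LUW: L={C} ∪ UW={T} → {C,T} (+1)
site 1, node JLNUW: JN={C,T} ∩ LUW={C,T} → {C,T} (+0)
site 1, node CFJLNUW: CF={T} ∩ JLNUW={C,T} → {T} (+0)
site 2, node CF: C={T} ∪ F={G} → {G,T} (+1)
site 2, node JN: J={A} ∪ N={C} → {A,C} (+1)
site 2, node UW: U={C} ∪ W={T} → {C,T} (+1)
site 2, node LUW: L={T} ∩ UW={C,T} → {T} (+0)
site 2, node JLNUW: JN={A,C} ∪ LUW={T} → {A,C,T} (+1)
site 2, node CFJLNUW: CF={G,T} ∩ JLNUW={A,C,T} → {T} (+0)
site 3, node CF: C={G} ∩ F={G} → {G} (+0)
site 3, node JN: J={C} ∩ N={C} → {C} (+0)
site 3, node UW: U={G} ∪ W={T} → {G,T} (+1)
site 3, node LUW: L={G} ∩ UW={G,T} → {G} (+0)
site 3, node JLNUW: JN={C} ∪ LUW={G} → {C,G} (+1)
site 3, node CFJLNUW: CF={G} ∩ JLNUW={C,G} → {G} (+0)
site 4, node CF: C={T} ∩ F={T} → {T} (+0)
site 4, node JN: J={C} ∩ N={C} → {C} (+0)
site 4, node UW: U={C} ∪ W={T} → {C,T} (+1)
site 4, node LUW: L={C} ∩ UW={C,T} → {C} (+0)
site 4, node JLNUW: JN={C} ∩ LUW={C} → {C} (+0)
site 4, node CFJLNUW: CF={T} ∪ JLNUW={C} → {C,T} (+1)
site 5, node CF: C={C} ∪ F={G} → {C,G} (+1)
site 5, node JN: J={G} ∪ N={T} → {G,T} (+1)
site 5, node UW: U={G} ∪ W={T} → {G,T} (+1)
site 5, node LUW: L={C} ∪ UW={G,T} → {C,G,T} (+1)
site 5, node JLNUW: JN={G,T} ∩ LUW={C,G,T} → {G,T} (+0)
site 5, node CFJLNUW: CF={C,G} ∩ JLNUW={G,T} → {G} (+0)
site 6, node CF: C={C} ∪ F={T} → {C,T} (+1)
site 6, node JN: J={C} ∪ N={G} → {C,G} (+1)
site 6, node UW: U={C} ∪ W={A} → {A,C} (+1)
site 6, node LUW: L={A} ∩ UW={A,C} → {A} (+0)
site 6, node JLNUW: JN={C,G} ∪ LUW={A} → {A,C,G} (+1)
site 6, node CFJLNUW: CF={C,T} ∩ JLNUW={A,C,G} → {C} (+0)
per-site changes: [2, 2, 4, 2, 2, 4, 4]; total = 20

4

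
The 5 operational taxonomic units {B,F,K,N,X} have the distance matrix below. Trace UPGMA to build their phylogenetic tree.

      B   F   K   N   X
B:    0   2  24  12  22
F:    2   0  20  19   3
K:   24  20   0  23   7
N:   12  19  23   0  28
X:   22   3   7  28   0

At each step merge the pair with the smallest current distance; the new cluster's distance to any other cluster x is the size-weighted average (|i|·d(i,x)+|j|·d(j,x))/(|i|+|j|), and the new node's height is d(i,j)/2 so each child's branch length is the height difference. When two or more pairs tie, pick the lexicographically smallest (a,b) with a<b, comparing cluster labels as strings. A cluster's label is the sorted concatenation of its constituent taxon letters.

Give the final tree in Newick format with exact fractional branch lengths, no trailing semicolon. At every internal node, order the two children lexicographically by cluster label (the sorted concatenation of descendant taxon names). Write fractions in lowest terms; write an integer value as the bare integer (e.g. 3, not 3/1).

iteration 1: select B,F (d=2); attach at lengths (1, 1); label the merged cluster BF
  updated: d(BF,K)=22, d(BF,N)=31/2, d(BF,X)=25/2
iteration 2: select K,X (d=7); attach at lengths (7/2, 7/2); label the merged cluster KX
  updated: d(BF,KX)=69/4, d(KX,N)=51/2
iteration 3: select BF,N (d=31/2); attach at lengths (27/4, 31/4); label the merged cluster BFN
  updated: d(BFN,KX)=20
iteration 4: select BFN,KX (d=20); attach at lengths (9/4, 13/2); label the merged cluster BFKNX
final tree: (((B:1,F:1):27/4,N:31/4):9/4,(K:7/2,X:7/2):13/2)
total length: 129/4

(((B:1,F:1):27/4,N:31/4):9/4,(K:7/2,X:7/2):13/2)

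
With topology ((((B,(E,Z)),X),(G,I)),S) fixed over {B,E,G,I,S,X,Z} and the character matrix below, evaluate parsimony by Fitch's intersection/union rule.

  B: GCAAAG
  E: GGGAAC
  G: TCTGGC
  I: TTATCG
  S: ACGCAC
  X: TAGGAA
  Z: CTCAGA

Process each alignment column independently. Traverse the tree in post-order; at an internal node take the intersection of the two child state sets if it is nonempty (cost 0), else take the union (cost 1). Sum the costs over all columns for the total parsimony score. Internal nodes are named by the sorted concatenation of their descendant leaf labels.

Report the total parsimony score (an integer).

site 0, node EZ: E={G} ∪ Z={C} → {C,G} (+1)
site 0, node BEZ: B={G} ∩ EZ={C,G} → {G} (+0)
site 0, node BEXZ: BEZ={G} ∪ X={T} → {G,T} (+1)
site 0, node GI: G={T} ∩ I={T} → {T} (+0)
site 0, node BEGIXZ: BEXZ={G,T} ∩ GI={T} → {T} (+0)
site 0, node BEGISXZ: BEGIXZ={T} ∪ S={A} → {A,T} (+1)
site 1, node EZ: E={G} ∪ Z={T} → {G,T} (+1)
site 1, node BEZ: B={C} ∪ EZ={G,T} → {C,G,T} (+1)
site 1, node BEXZ: BEZ={C,G,T} ∪ X={A} → {A,C,G,T} (+1)
site 1, node GI: G={C} ∪ I={T} → {C,T} (+1)
site 1, node BEGIXZ: BEXZ={A,C,G,T} ∩ GI={C,T} → {C,T} (+0)
site 1, node BEGISXZ: BEGIXZ={C,T} ∩ S={C} → {C} (+0)
site 2, node EZ: E={G} ∪ Z={C} → {C,G} (+1)
site 2, node BEZ: B={A} ∪ EZ={C,G} → {A,C,G} (+1)
site 2, node BEXZ: BEZ={A,C,G} ∩ X={G} → {G} (+0)
site 2, node GI: G={T} ∪ I={A} → {A,T} (+1)
site 2, node BEGIXZ: BEXZ={G} ∪ GI={A,T} → {A,G,T} (+1)
site 2, node BEGISXZ: BEGIXZ={A,G,T} ∩ S={G} → {G} (+0)
site 3, node EZ: E={A} ∩ Z={A} → {A} (+0)
site 3, node BEZ: B={A} ∩ EZ={A} → {A} (+0)
site 3, node BEXZ: BEZ={A} ∪ X={G} → {A,G} (+1)
site 3, node GI: G={G} ∪ I={T} → {G,T} (+1)
site 3, node BEGIXZ: BEXZ={A,G} ∩ GI={G,T} → {G} (+0)
site 3, node BEGISXZ: BEGIXZ={G} ∪ S={C} → {C,G} (+1)
site 4, node EZ: E={A} ∪ Z={G} → {A,G} (+1)
site 4, node BEZ: B={A} ∩ EZ={A,G} → {A} (+0)
site 4, node BEXZ: BEZ={A} ∩ X={A} → {A} (+0)
site 4, node GI: G={G} ∪ I={C} → {C,G} (+1)
site 4, node BEGIXZ: BEXZ={A} ∪ GI={C,G} → {A,C,G} (+1)
site 4, node BEGISXZ: BEGIXZ={A,C,G} ∩ S={A} → {A} (+0)
site 5, node EZ: E={C} ∪ Z={A} → {A,C} (+1)
site 5, node BEZ: B={G} ∪ EZ={A,C} → {A,C,G} (+1)
site 5, node BEXZ: BEZ={A,C,G} ∩ X={A} → {A} (+0)
site 5, node GI: G={C} ∪ I={G} → {C,G} (+1)
site 5, node BEGIXZ: BEXZ={A} ∪ GI={C,G} → {A,C,G} (+1)
site 5, node BEGISXZ: BEGIXZ={A,C,G} ∩ S={C} → {C} (+0)
per-site changes: [3, 4, 4, 3, 3, 4]; total = 21

21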